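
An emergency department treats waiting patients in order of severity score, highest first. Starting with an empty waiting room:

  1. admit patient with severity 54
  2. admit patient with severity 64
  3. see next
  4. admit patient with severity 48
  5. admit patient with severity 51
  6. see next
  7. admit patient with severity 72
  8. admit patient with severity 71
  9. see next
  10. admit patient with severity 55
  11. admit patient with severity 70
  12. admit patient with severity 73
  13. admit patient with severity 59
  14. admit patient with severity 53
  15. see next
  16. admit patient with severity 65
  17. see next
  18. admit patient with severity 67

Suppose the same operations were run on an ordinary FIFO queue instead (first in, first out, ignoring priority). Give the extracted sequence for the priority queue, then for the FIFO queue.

priority queue: 64, 54, 72, 73, 71; FIFO queue: [54, 64, 48, 51, 72]

insert 54 → {54}
insert 64 → {64, 54}
see next → 64; now {54}
insert 48 → {54, 48}
insert 51 → {54, 51, 48}
see next → 54; now {51, 48}
insert 72 → {72, 51, 48}
insert 71 → {72, 71, 51, 48}
see next → 72; now {71, 51, 48}
insert 55 → {71, 55, 51, 48}
insert 70 → {71, 70, 55, 51, 48}
insert 73 → {73, 71, 70, 55, 51, 48}
insert 59 → {73, 71, 70, 59, 55, 51, 48}
insert 53 → {73, 71, 70, 59, 55, 53, 51, 48}
see next → 73; now {71, 70, 59, 55, 53, 51, 48}
insert 65 → {71, 70, 65, 59, 55, 53, 51, 48}
see next → 71; now {70, 65, 59, 55, 53, 51, 48}
insert 67 → {70, 67, 65, 59, 55, 53, 51, 48}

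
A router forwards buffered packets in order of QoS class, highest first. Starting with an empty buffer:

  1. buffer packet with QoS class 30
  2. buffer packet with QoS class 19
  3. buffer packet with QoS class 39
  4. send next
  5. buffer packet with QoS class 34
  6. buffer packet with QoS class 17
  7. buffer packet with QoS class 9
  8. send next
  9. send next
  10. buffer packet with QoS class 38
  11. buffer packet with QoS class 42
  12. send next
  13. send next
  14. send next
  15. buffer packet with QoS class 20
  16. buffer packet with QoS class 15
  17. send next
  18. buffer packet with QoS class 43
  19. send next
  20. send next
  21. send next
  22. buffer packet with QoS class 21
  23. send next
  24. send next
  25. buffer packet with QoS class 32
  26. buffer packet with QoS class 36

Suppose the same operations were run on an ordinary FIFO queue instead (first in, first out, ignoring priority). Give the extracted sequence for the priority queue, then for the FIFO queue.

insert 30 → {30}
insert 19 → {30, 19}
insert 39 → {39, 30, 19}
send next → 39; now {30, 19}
insert 34 → {34, 30, 19}
insert 17 → {34, 30, 19, 17}
insert 9 → {34, 30, 19, 17, 9}
send next → 34; now {30, 19, 17, 9}
send next → 30; now {19, 17, 9}
insert 38 → {38, 19, 17, 9}
insert 42 → {42, 38, 19, 17, 9}
send next → 42; now {38, 19, 17, 9}
send next → 38; now {19, 17, 9}
send next → 19; now {17, 9}
insert 20 → {20, 17, 9}
insert 15 → {20, 17, 15, 9}
send next → 20; now {17, 15, 9}
insert 43 → {43, 17, 15, 9}
send next → 43; now {17, 15, 9}
send next → 17; now {15, 9}
send next → 15; now {9}
insert 21 → {21, 9}
send next → 21; now {9}
send next → 9; now {}
insert 32 → {32}
insert 36 → {36, 32}

priority queue: 39 → 34 → 30 → 42 → 38 → 19 → 20 → 43 → 17 → 15 → 21 → 9; FIFO queue: [30, 19, 39, 34, 17, 9, 38, 42, 20, 15, 43, 21]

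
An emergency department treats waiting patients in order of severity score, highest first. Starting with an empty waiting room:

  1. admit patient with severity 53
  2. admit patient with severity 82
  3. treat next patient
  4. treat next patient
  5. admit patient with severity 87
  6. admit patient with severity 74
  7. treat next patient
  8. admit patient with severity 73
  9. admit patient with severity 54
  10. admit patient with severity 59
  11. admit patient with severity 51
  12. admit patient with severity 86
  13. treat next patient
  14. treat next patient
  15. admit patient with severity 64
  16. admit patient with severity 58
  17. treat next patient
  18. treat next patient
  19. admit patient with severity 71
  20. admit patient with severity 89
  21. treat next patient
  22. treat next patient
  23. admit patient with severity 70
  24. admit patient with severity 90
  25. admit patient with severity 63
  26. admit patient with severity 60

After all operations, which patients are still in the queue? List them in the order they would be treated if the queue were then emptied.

insert 53 → {53}
insert 82 → {82, 53}
treat next patient → 82; now {53}
treat next patient → 53; now {}
insert 87 → {87}
insert 74 → {87, 74}
treat next patient → 87; now {74}
insert 73 → {74, 73}
insert 54 → {74, 73, 54}
insert 59 → {74, 73, 59, 54}
insert 51 → {74, 73, 59, 54, 51}
insert 86 → {86, 74, 73, 59, 54, 51}
treat next patient → 86; now {74, 73, 59, 54, 51}
treat next patient → 74; now {73, 59, 54, 51}
insert 64 → {73, 64, 59, 54, 51}
insert 58 → {73, 64, 59, 58, 54, 51}
treat next patient → 73; now {64, 59, 58, 54, 51}
treat next patient → 64; now {59, 58, 54, 51}
insert 71 → {71, 59, 58, 54, 51}
insert 89 → {89, 71, 59, 58, 54, 51}
treat next patient → 89; now {71, 59, 58, 54, 51}
treat next patient → 71; now {59, 58, 54, 51}
insert 70 → {70, 59, 58, 54, 51}
insert 90 → {90, 70, 59, 58, 54, 51}
insert 63 → {90, 70, 63, 59, 58, 54, 51}
insert 60 → {90, 70, 63, 60, 59, 58, 54, 51}

90, 70, 63, 60, 59, 58, 54, 51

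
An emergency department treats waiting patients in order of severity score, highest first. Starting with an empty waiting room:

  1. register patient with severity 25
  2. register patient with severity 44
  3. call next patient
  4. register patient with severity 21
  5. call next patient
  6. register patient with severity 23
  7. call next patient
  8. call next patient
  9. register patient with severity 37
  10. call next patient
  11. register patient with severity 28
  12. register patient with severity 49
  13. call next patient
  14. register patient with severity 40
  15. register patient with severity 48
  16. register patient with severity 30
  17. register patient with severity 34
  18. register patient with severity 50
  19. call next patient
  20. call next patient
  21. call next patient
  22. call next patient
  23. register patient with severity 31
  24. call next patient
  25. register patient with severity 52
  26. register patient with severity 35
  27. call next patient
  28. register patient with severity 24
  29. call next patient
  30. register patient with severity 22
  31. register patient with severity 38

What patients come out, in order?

insert 25 → {25}
insert 44 → {44, 25}
call next patient → 44; now {25}
insert 21 → {25, 21}
call next patient → 25; now {21}
insert 23 → {23, 21}
call next patient → 23; now {21}
call next patient → 21; now {}
insert 37 → {37}
call next patient → 37; now {}
insert 28 → {28}
insert 49 → {49, 28}
call next patient → 49; now {28}
insert 40 → {40, 28}
insert 48 → {48, 40, 28}
insert 30 → {48, 40, 30, 28}
insert 34 → {48, 40, 34, 30, 28}
insert 50 → {50, 48, 40, 34, 30, 28}
call next patient → 50; now {48, 40, 34, 30, 28}
call next patient → 48; now {40, 34, 30, 28}
call next patient → 40; now {34, 30, 28}
call next patient → 34; now {30, 28}
insert 31 → {31, 30, 28}
call next patient → 31; now {30, 28}
insert 52 → {52, 30, 28}
insert 35 → {52, 35, 30, 28}
call next patient → 52; now {35, 30, 28}
insert 24 → {35, 30, 28, 24}
call next patient → 35; now {30, 28, 24}
insert 22 → {30, 28, 24, 22}
insert 38 → {38, 30, 28, 24, 22}

44 → 25 → 23 → 21 → 37 → 49 → 50 → 48 → 40 → 34 → 31 → 52 → 35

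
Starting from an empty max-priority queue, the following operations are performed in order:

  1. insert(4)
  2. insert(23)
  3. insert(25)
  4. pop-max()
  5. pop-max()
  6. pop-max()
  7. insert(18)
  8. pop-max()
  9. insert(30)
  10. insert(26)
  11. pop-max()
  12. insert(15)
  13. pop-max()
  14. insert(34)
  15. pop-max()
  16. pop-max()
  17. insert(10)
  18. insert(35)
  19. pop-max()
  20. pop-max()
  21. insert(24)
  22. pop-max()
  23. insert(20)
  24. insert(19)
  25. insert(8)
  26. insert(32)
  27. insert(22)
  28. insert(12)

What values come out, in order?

insert 4 → {4}
insert 23 → {23, 4}
insert 25 → {25, 23, 4}
pop-max → 25; now {23, 4}
pop-max → 23; now {4}
pop-max → 4; now {}
insert 18 → {18}
pop-max → 18; now {}
insert 30 → {30}
insert 26 → {30, 26}
pop-max → 30; now {26}
insert 15 → {26, 15}
pop-max → 26; now {15}
insert 34 → {34, 15}
pop-max → 34; now {15}
pop-max → 15; now {}
insert 10 → {10}
insert 35 → {35, 10}
pop-max → 35; now {10}
pop-max → 10; now {}
insert 24 → {24}
pop-max → 24; now {}
insert 20 → {20}
insert 19 → {20, 19}
insert 8 → {20, 19, 8}
insert 32 → {32, 20, 19, 8}
insert 22 → {32, 22, 20, 19, 8}
insert 12 → {32, 22, 20, 19, 12, 8}

25 → 23 → 4 → 18 → 30 → 26 → 34 → 15 → 35 → 10 → 24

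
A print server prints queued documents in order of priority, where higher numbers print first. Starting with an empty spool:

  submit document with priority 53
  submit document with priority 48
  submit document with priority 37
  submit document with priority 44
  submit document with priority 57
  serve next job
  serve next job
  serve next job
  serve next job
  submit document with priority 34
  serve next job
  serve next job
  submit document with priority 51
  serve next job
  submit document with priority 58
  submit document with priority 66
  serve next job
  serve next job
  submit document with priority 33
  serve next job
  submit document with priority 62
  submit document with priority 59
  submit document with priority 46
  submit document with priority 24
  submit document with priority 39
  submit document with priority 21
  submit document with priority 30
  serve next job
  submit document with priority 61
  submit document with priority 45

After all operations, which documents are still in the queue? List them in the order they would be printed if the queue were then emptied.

61, 59, 46, 45, 39, 30, 24, 21

insert 53 → {53}
insert 48 → {53, 48}
insert 37 → {53, 48, 37}
insert 44 → {53, 48, 44, 37}
insert 57 → {57, 53, 48, 44, 37}
serve next job → 57; now {53, 48, 44, 37}
serve next job → 53; now {48, 44, 37}
serve next job → 48; now {44, 37}
serve next job → 44; now {37}
insert 34 → {37, 34}
serve next job → 37; now {34}
serve next job → 34; now {}
insert 51 → {51}
serve next job → 51; now {}
insert 58 → {58}
insert 66 → {66, 58}
serve next job → 66; now {58}
serve next job → 58; now {}
insert 33 → {33}
serve next job → 33; now {}
insert 62 → {62}
insert 59 → {62, 59}
insert 46 → {62, 59, 46}
insert 24 → {62, 59, 46, 24}
insert 39 → {62, 59, 46, 39, 24}
insert 21 → {62, 59, 46, 39, 24, 21}
insert 30 → {62, 59, 46, 39, 30, 24, 21}
serve next job → 62; now {59, 46, 39, 30, 24, 21}
insert 61 → {61, 59, 46, 39, 30, 24, 21}
insert 45 → {61, 59, 46, 45, 39, 30, 24, 21}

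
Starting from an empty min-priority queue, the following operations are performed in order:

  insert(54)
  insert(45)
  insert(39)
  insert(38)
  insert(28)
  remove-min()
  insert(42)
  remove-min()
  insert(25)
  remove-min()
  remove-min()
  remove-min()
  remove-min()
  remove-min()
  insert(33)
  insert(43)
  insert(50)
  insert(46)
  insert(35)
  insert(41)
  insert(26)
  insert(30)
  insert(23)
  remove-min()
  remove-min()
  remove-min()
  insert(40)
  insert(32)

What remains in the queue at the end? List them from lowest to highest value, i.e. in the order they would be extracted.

[32, 33, 35, 40, 41, 43, 46, 50]

insert 54 → {54}
insert 45 → {45, 54}
insert 39 → {39, 45, 54}
insert 38 → {38, 39, 45, 54}
insert 28 → {28, 38, 39, 45, 54}
remove-min → 28; now {38, 39, 45, 54}
insert 42 → {38, 39, 42, 45, 54}
remove-min → 38; now {39, 42, 45, 54}
insert 25 → {25, 39, 42, 45, 54}
remove-min → 25; now {39, 42, 45, 54}
remove-min → 39; now {42, 45, 54}
remove-min → 42; now {45, 54}
remove-min → 45; now {54}
remove-min → 54; now {}
insert 33 → {33}
insert 43 → {33, 43}
insert 50 → {33, 43, 50}
insert 46 → {33, 43, 46, 50}
insert 35 → {33, 35, 43, 46, 50}
insert 41 → {33, 35, 41, 43, 46, 50}
insert 26 → {26, 33, 35, 41, 43, 46, 50}
insert 30 → {26, 30, 33, 35, 41, 43, 46, 50}
insert 23 → {23, 26, 30, 33, 35, 41, 43, 46, 50}
remove-min → 23; now {26, 30, 33, 35, 41, 43, 46, 50}
remove-min → 26; now {30, 33, 35, 41, 43, 46, 50}
remove-min → 30; now {33, 35, 41, 43, 46, 50}
insert 40 → {33, 35, 40, 41, 43, 46, 50}
insert 32 → {32, 33, 35, 40, 41, 43, 46, 50}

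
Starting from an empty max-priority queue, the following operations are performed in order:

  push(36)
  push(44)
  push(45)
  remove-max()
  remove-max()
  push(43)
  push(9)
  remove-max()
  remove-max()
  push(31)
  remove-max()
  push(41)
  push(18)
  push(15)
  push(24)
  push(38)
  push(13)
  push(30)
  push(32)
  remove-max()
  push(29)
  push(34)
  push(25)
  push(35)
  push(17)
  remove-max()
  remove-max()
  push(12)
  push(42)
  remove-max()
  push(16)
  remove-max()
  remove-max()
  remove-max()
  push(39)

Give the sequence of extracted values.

insert 36 → {36}
insert 44 → {44, 36}
insert 45 → {45, 44, 36}
remove-max → 45; now {44, 36}
remove-max → 44; now {36}
insert 43 → {43, 36}
insert 9 → {43, 36, 9}
remove-max → 43; now {36, 9}
remove-max → 36; now {9}
insert 31 → {31, 9}
remove-max → 31; now {9}
insert 41 → {41, 9}
insert 18 → {41, 18, 9}
insert 15 → {41, 18, 15, 9}
insert 24 → {41, 24, 18, 15, 9}
insert 38 → {41, 38, 24, 18, 15, 9}
insert 13 → {41, 38, 24, 18, 15, 13, 9}
insert 30 → {41, 38, 30, 24, 18, 15, 13, 9}
insert 32 → {41, 38, 32, 30, 24, 18, 15, 13, 9}
remove-max → 41; now {38, 32, 30, 24, 18, 15, 13, 9}
insert 29 → {38, 32, 30, 29, 24, 18, 15, 13, 9}
insert 34 → {38, 34, 32, 30, 29, 24, 18, 15, 13, 9}
insert 25 → {38, 34, 32, 30, 29, 25, 24, 18, 15, 13, 9}
insert 35 → {38, 35, 34, 32, 30, 29, 25, 24, 18, 15, 13, 9}
insert 17 → {38, 35, 34, 32, 30, 29, 25, 24, 18, 17, 15, 13, 9}
remove-max → 38; now {35, 34, 32, 30, 29, 25, 24, 18, 17, 15, 13, 9}
remove-max → 35; now {34, 32, 30, 29, 25, 24, 18, 17, 15, 13, 9}
insert 12 → {34, 32, 30, 29, 25, 24, 18, 17, 15, 13, 12, 9}
insert 42 → {42, 34, 32, 30, 29, 25, 24, 18, 17, 15, 13, 12, 9}
remove-max → 42; now {34, 32, 30, 29, 25, 24, 18, 17, 15, 13, 12, 9}
insert 16 → {34, 32, 30, 29, 25, 24, 18, 17, 16, 15, 13, 12, 9}
remove-max → 34; now {32, 30, 29, 25, 24, 18, 17, 16, 15, 13, 12, 9}
remove-max → 32; now {30, 29, 25, 24, 18, 17, 16, 15, 13, 12, 9}
remove-max → 30; now {29, 25, 24, 18, 17, 16, 15, 13, 12, 9}
insert 39 → {39, 29, 25, 24, 18, 17, 16, 15, 13, 12, 9}

45, 44, 43, 36, 31, 41, 38, 35, 42, 34, 32, 30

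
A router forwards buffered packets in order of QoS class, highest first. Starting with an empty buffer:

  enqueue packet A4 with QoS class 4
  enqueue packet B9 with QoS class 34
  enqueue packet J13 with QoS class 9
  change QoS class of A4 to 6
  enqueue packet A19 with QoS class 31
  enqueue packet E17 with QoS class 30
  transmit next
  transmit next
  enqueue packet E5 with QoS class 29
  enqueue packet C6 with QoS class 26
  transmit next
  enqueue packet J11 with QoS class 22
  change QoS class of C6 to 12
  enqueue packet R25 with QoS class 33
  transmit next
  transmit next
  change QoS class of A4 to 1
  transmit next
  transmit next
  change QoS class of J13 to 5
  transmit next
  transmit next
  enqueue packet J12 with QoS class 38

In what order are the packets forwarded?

add A4 (QoS class 4) → {A4:4}
add B9 (QoS class 34) → {B9:34, A4:4}
add J13 (QoS class 9) → {B9:34, J13:9, A4:4}
update A4 to QoS class 6 → {B9:34, J13:9, A4:6}
add A19 (QoS class 31) → {B9:34, A19:31, J13:9, A4:6}
add E17 (QoS class 30) → {B9:34, A19:31, E17:30, J13:9, A4:6}
transmit next → B9; now {A19:31, E17:30, J13:9, A4:6}
transmit next → A19; now {E17:30, J13:9, A4:6}
add E5 (QoS class 29) → {E17:30, E5:29, J13:9, A4:6}
add C6 (QoS class 26) → {E17:30, E5:29, C6:26, J13:9, A4:6}
transmit next → E17; now {E5:29, C6:26, J13:9, A4:6}
add J11 (QoS class 22) → {E5:29, C6:26, J11:22, J13:9, A4:6}
update C6 to QoS class 12 → {E5:29, J11:22, C6:12, J13:9, A4:6}
add R25 (QoS class 33) → {R25:33, E5:29, J11:22, C6:12, J13:9, A4:6}
transmit next → R25; now {E5:29, J11:22, C6:12, J13:9, A4:6}
transmit next → E5; now {J11:22, C6:12, J13:9, A4:6}
update A4 to QoS class 1 → {J11:22, C6:12, J13:9, A4:1}
transmit next → J11; now {C6:12, J13:9, A4:1}
transmit next → C6; now {J13:9, A4:1}
update J13 to QoS class 5 → {J13:5, A4:1}
transmit next → J13; now {A4:1}
transmit next → A4; now {}
add J12 (QoS class 38) → {J12:38}

B9 → A19 → E17 → R25 → E5 → J11 → C6 → J13 → A4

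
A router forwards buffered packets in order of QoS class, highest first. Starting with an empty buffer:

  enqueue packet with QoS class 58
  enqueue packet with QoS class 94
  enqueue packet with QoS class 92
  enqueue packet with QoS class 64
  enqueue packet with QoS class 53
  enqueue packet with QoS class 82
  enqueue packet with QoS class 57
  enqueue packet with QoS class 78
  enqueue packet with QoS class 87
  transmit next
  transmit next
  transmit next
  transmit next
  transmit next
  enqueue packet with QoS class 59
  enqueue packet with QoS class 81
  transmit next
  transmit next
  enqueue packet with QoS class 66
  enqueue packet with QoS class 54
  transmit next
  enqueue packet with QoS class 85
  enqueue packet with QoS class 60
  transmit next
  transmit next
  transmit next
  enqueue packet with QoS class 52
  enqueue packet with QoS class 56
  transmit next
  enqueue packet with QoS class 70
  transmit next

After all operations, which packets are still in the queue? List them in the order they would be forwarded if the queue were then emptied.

insert 58 → {58}
insert 94 → {94, 58}
insert 92 → {94, 92, 58}
insert 64 → {94, 92, 64, 58}
insert 53 → {94, 92, 64, 58, 53}
insert 82 → {94, 92, 82, 64, 58, 53}
insert 57 → {94, 92, 82, 64, 58, 57, 53}
insert 78 → {94, 92, 82, 78, 64, 58, 57, 53}
insert 87 → {94, 92, 87, 82, 78, 64, 58, 57, 53}
transmit next → 94; now {92, 87, 82, 78, 64, 58, 57, 53}
transmit next → 92; now {87, 82, 78, 64, 58, 57, 53}
transmit next → 87; now {82, 78, 64, 58, 57, 53}
transmit next → 82; now {78, 64, 58, 57, 53}
transmit next → 78; now {64, 58, 57, 53}
insert 59 → {64, 59, 58, 57, 53}
insert 81 → {81, 64, 59, 58, 57, 53}
transmit next → 81; now {64, 59, 58, 57, 53}
transmit next → 64; now {59, 58, 57, 53}
insert 66 → {66, 59, 58, 57, 53}
insert 54 → {66, 59, 58, 57, 54, 53}
transmit next → 66; now {59, 58, 57, 54, 53}
insert 85 → {85, 59, 58, 57, 54, 53}
insert 60 → {85, 60, 59, 58, 57, 54, 53}
transmit next → 85; now {60, 59, 58, 57, 54, 53}
transmit next → 60; now {59, 58, 57, 54, 53}
transmit next → 59; now {58, 57, 54, 53}
insert 52 → {58, 57, 54, 53, 52}
insert 56 → {58, 57, 56, 54, 53, 52}
transmit next → 58; now {57, 56, 54, 53, 52}
insert 70 → {70, 57, 56, 54, 53, 52}
transmit next → 70; now {57, 56, 54, 53, 52}

57, 56, 54, 53, 52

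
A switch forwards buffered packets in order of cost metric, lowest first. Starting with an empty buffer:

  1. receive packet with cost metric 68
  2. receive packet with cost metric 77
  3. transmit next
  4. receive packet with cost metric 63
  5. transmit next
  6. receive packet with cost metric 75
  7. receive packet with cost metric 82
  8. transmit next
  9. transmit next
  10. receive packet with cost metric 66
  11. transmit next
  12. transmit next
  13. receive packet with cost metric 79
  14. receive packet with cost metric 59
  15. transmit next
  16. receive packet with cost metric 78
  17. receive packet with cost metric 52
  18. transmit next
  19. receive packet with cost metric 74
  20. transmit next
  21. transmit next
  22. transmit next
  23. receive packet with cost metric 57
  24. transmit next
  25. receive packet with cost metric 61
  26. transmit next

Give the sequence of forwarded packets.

68 → 63 → 75 → 77 → 66 → 82 → 59 → 52 → 74 → 78 → 79 → 57 → 61

insert 68 → {68}
insert 77 → {68, 77}
transmit next → 68; now {77}
insert 63 → {63, 77}
transmit next → 63; now {77}
insert 75 → {75, 77}
insert 82 → {75, 77, 82}
transmit next → 75; now {77, 82}
transmit next → 77; now {82}
insert 66 → {66, 82}
transmit next → 66; now {82}
transmit next → 82; now {}
insert 79 → {79}
insert 59 → {59, 79}
transmit next → 59; now {79}
insert 78 → {78, 79}
insert 52 → {52, 78, 79}
transmit next → 52; now {78, 79}
insert 74 → {74, 78, 79}
transmit next → 74; now {78, 79}
transmit next → 78; now {79}
transmit next → 79; now {}
insert 57 → {57}
transmit next → 57; now {}
insert 61 → {61}
transmit next → 61; now {}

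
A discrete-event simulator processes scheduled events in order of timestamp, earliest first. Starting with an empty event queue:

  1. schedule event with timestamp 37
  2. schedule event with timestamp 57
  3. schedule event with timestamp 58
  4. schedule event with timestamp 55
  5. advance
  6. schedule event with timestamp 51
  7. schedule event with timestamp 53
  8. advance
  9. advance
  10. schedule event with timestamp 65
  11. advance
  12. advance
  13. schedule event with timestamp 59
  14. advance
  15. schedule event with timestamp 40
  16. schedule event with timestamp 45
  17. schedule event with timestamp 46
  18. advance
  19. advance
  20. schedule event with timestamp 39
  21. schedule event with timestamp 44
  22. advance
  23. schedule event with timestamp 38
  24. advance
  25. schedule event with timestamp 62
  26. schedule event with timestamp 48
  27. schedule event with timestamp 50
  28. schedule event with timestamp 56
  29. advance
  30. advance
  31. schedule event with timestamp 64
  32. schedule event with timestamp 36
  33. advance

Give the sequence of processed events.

[37, 51, 53, 55, 57, 58, 40, 45, 39, 38, 44, 46, 36]

insert 37 → {37}
insert 57 → {37, 57}
insert 58 → {37, 57, 58}
insert 55 → {37, 55, 57, 58}
advance → 37; now {55, 57, 58}
insert 51 → {51, 55, 57, 58}
insert 53 → {51, 53, 55, 57, 58}
advance → 51; now {53, 55, 57, 58}
advance → 53; now {55, 57, 58}
insert 65 → {55, 57, 58, 65}
advance → 55; now {57, 58, 65}
advance → 57; now {58, 65}
insert 59 → {58, 59, 65}
advance → 58; now {59, 65}
insert 40 → {40, 59, 65}
insert 45 → {40, 45, 59, 65}
insert 46 → {40, 45, 46, 59, 65}
advance → 40; now {45, 46, 59, 65}
advance → 45; now {46, 59, 65}
insert 39 → {39, 46, 59, 65}
insert 44 → {39, 44, 46, 59, 65}
advance → 39; now {44, 46, 59, 65}
insert 38 → {38, 44, 46, 59, 65}
advance → 38; now {44, 46, 59, 65}
insert 62 → {44, 46, 59, 62, 65}
insert 48 → {44, 46, 48, 59, 62, 65}
insert 50 → {44, 46, 48, 50, 59, 62, 65}
insert 56 → {44, 46, 48, 50, 56, 59, 62, 65}
advance → 44; now {46, 48, 50, 56, 59, 62, 65}
advance → 46; now {48, 50, 56, 59, 62, 65}
insert 64 → {48, 50, 56, 59, 62, 64, 65}
insert 36 → {36, 48, 50, 56, 59, 62, 64, 65}
advance → 36; now {48, 50, 56, 59, 62, 64, 65}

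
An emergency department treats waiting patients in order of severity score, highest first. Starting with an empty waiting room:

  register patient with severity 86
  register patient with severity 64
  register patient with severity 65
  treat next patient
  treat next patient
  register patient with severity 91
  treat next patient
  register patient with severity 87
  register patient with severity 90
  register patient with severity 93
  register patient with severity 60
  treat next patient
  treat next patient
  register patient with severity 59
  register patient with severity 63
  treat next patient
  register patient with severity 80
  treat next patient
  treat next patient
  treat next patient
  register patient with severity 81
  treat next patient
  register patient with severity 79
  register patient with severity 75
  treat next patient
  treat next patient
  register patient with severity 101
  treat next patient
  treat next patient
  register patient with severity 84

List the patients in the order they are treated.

insert 86 → {86}
insert 64 → {86, 64}
insert 65 → {86, 65, 64}
treat next patient → 86; now {65, 64}
treat next patient → 65; now {64}
insert 91 → {91, 64}
treat next patient → 91; now {64}
insert 87 → {87, 64}
insert 90 → {90, 87, 64}
insert 93 → {93, 90, 87, 64}
insert 60 → {93, 90, 87, 64, 60}
treat next patient → 93; now {90, 87, 64, 60}
treat next patient → 90; now {87, 64, 60}
insert 59 → {87, 64, 60, 59}
insert 63 → {87, 64, 63, 60, 59}
treat next patient → 87; now {64, 63, 60, 59}
insert 80 → {80, 64, 63, 60, 59}
treat next patient → 80; now {64, 63, 60, 59}
treat next patient → 64; now {63, 60, 59}
treat next patient → 63; now {60, 59}
insert 81 → {81, 60, 59}
treat next patient → 81; now {60, 59}
insert 79 → {79, 60, 59}
insert 75 → {79, 75, 60, 59}
treat next patient → 79; now {75, 60, 59}
treat next patient → 75; now {60, 59}
insert 101 → {101, 60, 59}
treat next patient → 101; now {60, 59}
treat next patient → 60; now {59}
insert 84 → {84, 59}

86, 65, 91, 93, 90, 87, 80, 64, 63, 81, 79, 75, 101, 60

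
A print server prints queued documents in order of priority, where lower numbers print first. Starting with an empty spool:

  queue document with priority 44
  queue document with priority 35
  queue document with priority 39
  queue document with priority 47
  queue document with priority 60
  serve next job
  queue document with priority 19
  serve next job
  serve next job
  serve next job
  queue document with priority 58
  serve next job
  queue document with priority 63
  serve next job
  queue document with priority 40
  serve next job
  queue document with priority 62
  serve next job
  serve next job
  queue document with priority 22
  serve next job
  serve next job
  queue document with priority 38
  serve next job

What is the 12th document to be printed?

insert 44 → {44}
insert 35 → {35, 44}
insert 39 → {35, 39, 44}
insert 47 → {35, 39, 44, 47}
insert 60 → {35, 39, 44, 47, 60}
serve next job → 35; now {39, 44, 47, 60}
insert 19 → {19, 39, 44, 47, 60}
serve next job → 19; now {39, 44, 47, 60}
serve next job → 39; now {44, 47, 60}
serve next job → 44; now {47, 60}
insert 58 → {47, 58, 60}
serve next job → 47; now {58, 60}
insert 63 → {58, 60, 63}
serve next job → 58; now {60, 63}
insert 40 → {40, 60, 63}
serve next job → 40; now {60, 63}
insert 62 → {60, 62, 63}
serve next job → 60; now {62, 63}
serve next job → 62; now {63}
insert 22 → {22, 63}
serve next job → 22; now {63}
serve next job → 63; now {}
insert 38 → {38}
serve next job → 38; now {}

38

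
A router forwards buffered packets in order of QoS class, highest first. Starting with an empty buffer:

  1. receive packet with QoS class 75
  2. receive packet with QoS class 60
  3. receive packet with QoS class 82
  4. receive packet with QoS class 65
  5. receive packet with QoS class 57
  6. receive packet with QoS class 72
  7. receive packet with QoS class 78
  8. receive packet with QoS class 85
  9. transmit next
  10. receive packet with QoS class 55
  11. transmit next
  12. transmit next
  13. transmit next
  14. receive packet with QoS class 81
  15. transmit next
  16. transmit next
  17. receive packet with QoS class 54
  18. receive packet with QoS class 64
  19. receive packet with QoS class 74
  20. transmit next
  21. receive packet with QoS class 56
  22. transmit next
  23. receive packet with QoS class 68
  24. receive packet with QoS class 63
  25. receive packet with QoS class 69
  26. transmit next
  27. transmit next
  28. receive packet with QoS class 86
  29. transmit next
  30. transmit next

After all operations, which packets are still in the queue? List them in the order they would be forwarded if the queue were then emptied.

63, 60, 57, 56, 55, 54

insert 75 → {75}
insert 60 → {75, 60}
insert 82 → {82, 75, 60}
insert 65 → {82, 75, 65, 60}
insert 57 → {82, 75, 65, 60, 57}
insert 72 → {82, 75, 72, 65, 60, 57}
insert 78 → {82, 78, 75, 72, 65, 60, 57}
insert 85 → {85, 82, 78, 75, 72, 65, 60, 57}
transmit next → 85; now {82, 78, 75, 72, 65, 60, 57}
insert 55 → {82, 78, 75, 72, 65, 60, 57, 55}
transmit next → 82; now {78, 75, 72, 65, 60, 57, 55}
transmit next → 78; now {75, 72, 65, 60, 57, 55}
transmit next → 75; now {72, 65, 60, 57, 55}
insert 81 → {81, 72, 65, 60, 57, 55}
transmit next → 81; now {72, 65, 60, 57, 55}
transmit next → 72; now {65, 60, 57, 55}
insert 54 → {65, 60, 57, 55, 54}
insert 64 → {65, 64, 60, 57, 55, 54}
insert 74 → {74, 65, 64, 60, 57, 55, 54}
transmit next → 74; now {65, 64, 60, 57, 55, 54}
insert 56 → {65, 64, 60, 57, 56, 55, 54}
transmit next → 65; now {64, 60, 57, 56, 55, 54}
insert 68 → {68, 64, 60, 57, 56, 55, 54}
insert 63 → {68, 64, 63, 60, 57, 56, 55, 54}
insert 69 → {69, 68, 64, 63, 60, 57, 56, 55, 54}
transmit next → 69; now {68, 64, 63, 60, 57, 56, 55, 54}
transmit next → 68; now {64, 63, 60, 57, 56, 55, 54}
insert 86 → {86, 64, 63, 60, 57, 56, 55, 54}
transmit next → 86; now {64, 63, 60, 57, 56, 55, 54}
transmit next → 64; now {63, 60, 57, 56, 55, 54}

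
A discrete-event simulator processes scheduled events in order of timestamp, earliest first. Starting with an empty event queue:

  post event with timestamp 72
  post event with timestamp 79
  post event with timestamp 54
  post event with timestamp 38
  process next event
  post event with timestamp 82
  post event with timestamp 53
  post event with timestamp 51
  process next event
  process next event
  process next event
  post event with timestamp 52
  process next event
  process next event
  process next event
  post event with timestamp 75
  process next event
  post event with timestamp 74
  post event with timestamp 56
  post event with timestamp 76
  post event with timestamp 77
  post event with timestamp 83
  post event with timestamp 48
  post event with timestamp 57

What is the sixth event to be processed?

insert 72 → {72}
insert 79 → {72, 79}
insert 54 → {54, 72, 79}
insert 38 → {38, 54, 72, 79}
process next event → 38; now {54, 72, 79}
insert 82 → {54, 72, 79, 82}
insert 53 → {53, 54, 72, 79, 82}
insert 51 → {51, 53, 54, 72, 79, 82}
process next event → 51; now {53, 54, 72, 79, 82}
process next event → 53; now {54, 72, 79, 82}
process next event → 54; now {72, 79, 82}
insert 52 → {52, 72, 79, 82}
process next event → 52; now {72, 79, 82}
process next event → 72; now {79, 82}
process next event → 79; now {82}
insert 75 → {75, 82}
process next event → 75; now {82}
insert 74 → {74, 82}
insert 56 → {56, 74, 82}
insert 76 → {56, 74, 76, 82}
insert 77 → {56, 74, 76, 77, 82}
insert 83 → {56, 74, 76, 77, 82, 83}
insert 48 → {48, 56, 74, 76, 77, 82, 83}
insert 57 → {48, 56, 57, 74, 76, 77, 82, 83}

72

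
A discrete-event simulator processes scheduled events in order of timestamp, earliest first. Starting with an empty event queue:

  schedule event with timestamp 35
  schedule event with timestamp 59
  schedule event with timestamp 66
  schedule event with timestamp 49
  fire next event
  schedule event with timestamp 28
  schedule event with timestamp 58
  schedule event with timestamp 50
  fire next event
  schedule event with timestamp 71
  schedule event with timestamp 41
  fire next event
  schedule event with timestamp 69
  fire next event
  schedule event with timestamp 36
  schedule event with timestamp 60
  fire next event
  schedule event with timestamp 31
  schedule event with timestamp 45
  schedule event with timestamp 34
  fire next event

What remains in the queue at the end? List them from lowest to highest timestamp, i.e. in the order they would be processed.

34 → 45 → 50 → 58 → 59 → 60 → 66 → 69 → 71

insert 35 → {35}
insert 59 → {35, 59}
insert 66 → {35, 59, 66}
insert 49 → {35, 49, 59, 66}
fire next event → 35; now {49, 59, 66}
insert 28 → {28, 49, 59, 66}
insert 58 → {28, 49, 58, 59, 66}
insert 50 → {28, 49, 50, 58, 59, 66}
fire next event → 28; now {49, 50, 58, 59, 66}
insert 71 → {49, 50, 58, 59, 66, 71}
insert 41 → {41, 49, 50, 58, 59, 66, 71}
fire next event → 41; now {49, 50, 58, 59, 66, 71}
insert 69 → {49, 50, 58, 59, 66, 69, 71}
fire next event → 49; now {50, 58, 59, 66, 69, 71}
insert 36 → {36, 50, 58, 59, 66, 69, 71}
insert 60 → {36, 50, 58, 59, 60, 66, 69, 71}
fire next event → 36; now {50, 58, 59, 60, 66, 69, 71}
insert 31 → {31, 50, 58, 59, 60, 66, 69, 71}
insert 45 → {31, 45, 50, 58, 59, 60, 66, 69, 71}
insert 34 → {31, 34, 45, 50, 58, 59, 60, 66, 69, 71}
fire next event → 31; now {34, 45, 50, 58, 59, 60, 66, 69, 71}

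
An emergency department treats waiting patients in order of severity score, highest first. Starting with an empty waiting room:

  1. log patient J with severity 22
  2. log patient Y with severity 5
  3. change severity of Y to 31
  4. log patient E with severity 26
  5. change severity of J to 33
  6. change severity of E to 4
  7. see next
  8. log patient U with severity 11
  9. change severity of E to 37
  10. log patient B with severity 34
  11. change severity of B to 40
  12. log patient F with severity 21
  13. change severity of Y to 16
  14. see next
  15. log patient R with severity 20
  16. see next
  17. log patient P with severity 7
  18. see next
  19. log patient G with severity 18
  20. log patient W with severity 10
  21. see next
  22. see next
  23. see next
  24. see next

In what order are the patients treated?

add J (severity 22) → {J:22}
add Y (severity 5) → {J:22, Y:5}
update Y to severity 31 → {Y:31, J:22}
add E (severity 26) → {Y:31, E:26, J:22}
update J to severity 33 → {J:33, Y:31, E:26}
update E to severity 4 → {J:33, Y:31, E:4}
see next → J; now {Y:31, E:4}
add U (severity 11) → {Y:31, U:11, E:4}
update E to severity 37 → {E:37, Y:31, U:11}
add B (severity 34) → {E:37, B:34, Y:31, U:11}
update B to severity 40 → {B:40, E:37, Y:31, U:11}
add F (severity 21) → {B:40, E:37, Y:31, F:21, U:11}
update Y to severity 16 → {B:40, E:37, F:21, Y:16, U:11}
see next → B; now {E:37, F:21, Y:16, U:11}
add R (severity 20) → {E:37, F:21, R:20, Y:16, U:11}
see next → E; now {F:21, R:20, Y:16, U:11}
add P (severity 7) → {F:21, R:20, Y:16, U:11, P:7}
see next → F; now {R:20, Y:16, U:11, P:7}
add G (severity 18) → {R:20, G:18, Y:16, U:11, P:7}
add W (severity 10) → {R:20, G:18, Y:16, U:11, W:10, P:7}
see next → R; now {G:18, Y:16, U:11, W:10, P:7}
see next → G; now {Y:16, U:11, W:10, P:7}
see next → Y; now {U:11, W:10, P:7}
see next → U; now {W:10, P:7}

J → B → E → F → R → G → Y → U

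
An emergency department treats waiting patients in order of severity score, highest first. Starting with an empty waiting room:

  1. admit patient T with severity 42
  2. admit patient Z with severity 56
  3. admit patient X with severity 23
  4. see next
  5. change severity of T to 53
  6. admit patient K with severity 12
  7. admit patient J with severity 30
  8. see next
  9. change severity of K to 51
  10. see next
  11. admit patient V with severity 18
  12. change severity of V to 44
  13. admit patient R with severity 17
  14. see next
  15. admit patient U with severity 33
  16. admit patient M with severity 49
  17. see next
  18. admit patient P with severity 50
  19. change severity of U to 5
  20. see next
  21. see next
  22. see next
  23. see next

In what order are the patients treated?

add T (severity 42) → {T:42}
add Z (severity 56) → {Z:56, T:42}
add X (severity 23) → {Z:56, T:42, X:23}
see next → Z; now {T:42, X:23}
update T to severity 53 → {T:53, X:23}
add K (severity 12) → {T:53, X:23, K:12}
add J (severity 30) → {T:53, J:30, X:23, K:12}
see next → T; now {J:30, X:23, K:12}
update K to severity 51 → {K:51, J:30, X:23}
see next → K; now {J:30, X:23}
add V (severity 18) → {J:30, X:23, V:18}
update V to severity 44 → {V:44, J:30, X:23}
add R (severity 17) → {V:44, J:30, X:23, R:17}
see next → V; now {J:30, X:23, R:17}
add U (severity 33) → {U:33, J:30, X:23, R:17}
add M (severity 49) → {M:49, U:33, J:30, X:23, R:17}
see next → M; now {U:33, J:30, X:23, R:17}
add P (severity 50) → {P:50, U:33, J:30, X:23, R:17}
update U to severity 5 → {P:50, J:30, X:23, R:17, U:5}
see next → P; now {J:30, X:23, R:17, U:5}
see next → J; now {X:23, R:17, U:5}
see next → X; now {R:17, U:5}
see next → R; now {U:5}

Z → T → K → V → M → P → J → X → R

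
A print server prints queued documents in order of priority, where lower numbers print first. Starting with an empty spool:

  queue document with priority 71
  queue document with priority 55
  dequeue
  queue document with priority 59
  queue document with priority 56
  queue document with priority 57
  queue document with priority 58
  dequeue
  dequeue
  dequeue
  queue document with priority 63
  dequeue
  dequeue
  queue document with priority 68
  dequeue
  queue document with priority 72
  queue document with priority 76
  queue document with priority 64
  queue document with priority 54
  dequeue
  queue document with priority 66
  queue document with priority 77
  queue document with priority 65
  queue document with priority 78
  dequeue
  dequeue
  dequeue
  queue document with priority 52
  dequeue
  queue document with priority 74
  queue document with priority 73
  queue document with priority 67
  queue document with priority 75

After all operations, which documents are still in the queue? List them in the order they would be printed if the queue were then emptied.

insert 71 → {71}
insert 55 → {55, 71}
dequeue → 55; now {71}
insert 59 → {59, 71}
insert 56 → {56, 59, 71}
insert 57 → {56, 57, 59, 71}
insert 58 → {56, 57, 58, 59, 71}
dequeue → 56; now {57, 58, 59, 71}
dequeue → 57; now {58, 59, 71}
dequeue → 58; now {59, 71}
insert 63 → {59, 63, 71}
dequeue → 59; now {63, 71}
dequeue → 63; now {71}
insert 68 → {68, 71}
dequeue → 68; now {71}
insert 72 → {71, 72}
insert 76 → {71, 72, 76}
insert 64 → {64, 71, 72, 76}
insert 54 → {54, 64, 71, 72, 76}
dequeue → 54; now {64, 71, 72, 76}
insert 66 → {64, 66, 71, 72, 76}
insert 77 → {64, 66, 71, 72, 76, 77}
insert 65 → {64, 65, 66, 71, 72, 76, 77}
insert 78 → {64, 65, 66, 71, 72, 76, 77, 78}
dequeue → 64; now {65, 66, 71, 72, 76, 77, 78}
dequeue → 65; now {66, 71, 72, 76, 77, 78}
dequeue → 66; now {71, 72, 76, 77, 78}
insert 52 → {52, 71, 72, 76, 77, 78}
dequeue → 52; now {71, 72, 76, 77, 78}
insert 74 → {71, 72, 74, 76, 77, 78}
insert 73 → {71, 72, 73, 74, 76, 77, 78}
insert 67 → {67, 71, 72, 73, 74, 76, 77, 78}
insert 75 → {67, 71, 72, 73, 74, 75, 76, 77, 78}

67 → 71 → 72 → 73 → 74 → 75 → 76 → 77 → 78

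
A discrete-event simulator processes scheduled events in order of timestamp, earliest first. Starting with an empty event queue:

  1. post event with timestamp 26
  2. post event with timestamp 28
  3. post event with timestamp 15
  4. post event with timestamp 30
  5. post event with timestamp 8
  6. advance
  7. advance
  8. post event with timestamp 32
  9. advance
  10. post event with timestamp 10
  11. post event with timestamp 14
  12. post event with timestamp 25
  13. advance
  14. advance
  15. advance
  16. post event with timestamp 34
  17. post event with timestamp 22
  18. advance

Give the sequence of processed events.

insert 26 → {26}
insert 28 → {26, 28}
insert 15 → {15, 26, 28}
insert 30 → {15, 26, 28, 30}
insert 8 → {8, 15, 26, 28, 30}
advance → 8; now {15, 26, 28, 30}
advance → 15; now {26, 28, 30}
insert 32 → {26, 28, 30, 32}
advance → 26; now {28, 30, 32}
insert 10 → {10, 28, 30, 32}
insert 14 → {10, 14, 28, 30, 32}
insert 25 → {10, 14, 25, 28, 30, 32}
advance → 10; now {14, 25, 28, 30, 32}
advance → 14; now {25, 28, 30, 32}
advance → 25; now {28, 30, 32}
insert 34 → {28, 30, 32, 34}
insert 22 → {22, 28, 30, 32, 34}
advance → 22; now {28, 30, 32, 34}

8 → 15 → 26 → 10 → 14 → 25 → 22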